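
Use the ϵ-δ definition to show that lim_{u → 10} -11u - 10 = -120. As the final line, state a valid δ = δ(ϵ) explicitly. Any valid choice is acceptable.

Let ϵ > 0 be given. We need δ > 0 so that 0 < |u − 10| < δ implies |(-11u - 10) + 120| < ϵ.
Since (-11u - 10) + 120 = -11(u − 10), we have |(-11u - 10) + 120| = 11|u − 10|.
Thus it suffices that |u − 10| < ϵ/11.
Choosing δ = ϵ/11 gives |(-11u - 10) + 120| = 11|u − 10| < ϵ whenever |u − 10| < δ.

δ = ϵ/11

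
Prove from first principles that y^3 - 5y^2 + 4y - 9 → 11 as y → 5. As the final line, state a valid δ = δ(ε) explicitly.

Fix ε > 0. We want δ > 0 such that 0 < |y − 5| < δ implies |(y^3 - 5y^2 + 4y - 9) − 11| < ε.
(y^3 - 5y^2 + 4y - 9) − 11 = y^3 - 5y^2 + 4y - 20 = (y − 5)(y^2 + 4).
So |(y^3 - 5y^2 + 4y - 9) − 11| = |y − 5|·|y^2 + 4|.
Require δ ≤ 1. Then |y − 5| < 1 gives |y| < 6, and by the triangle inequality |y^2 + 4| ≤ 6^2 + 4 = 40.
Hence |(y^3 - 5y^2 + 4y - 9) − 11| ≤ 40|y − 5| < ε provided |y − 5| < ε/40.
Take δ = min(1, ε/40). Then 0 < |y − 5| < δ gives both |y − 5| < 1 and |y − 5| < ε/40, so |(y^3 - 5y^2 + 4y - 9) − 11| < ε.

δ = min(1, ε/40)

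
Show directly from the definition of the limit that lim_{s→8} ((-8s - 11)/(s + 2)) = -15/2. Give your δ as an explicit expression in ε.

δ = min(5, 10ε)

Let ε > 0. We want δ > 0 with 0 < |s − 8| < δ ⇒ |(-8s - 11)/(s + 2) + 15/2| < ε.
Combining over a common denominator, (-8s - 11)/(s + 2) + 15/2 = [(-8s - 11)·10 − (-75)·(s + 2)] / [10·(s + 2)] = -5(s − 8) / (10(s + 2)).
So |(-8s - 11)/(s + 2) + 15/2| = 5|s − 8| / (10·|s + 2|).
Restrict δ ≤ 5. Then |s − 8| < 5 gives |s + 2| = |(s − 8) + 10| ≥ 10 − 5 = 5.
Hence |(-8s - 11)/(s + 2) + 15/2| < 5|s − 8|/(10·5) = (1/10)|s − 8|, which is < ε once |s − 8| < 10ε.
Take δ = min(5, 10ε). Then 0 < |s − 8| < δ forces both bounds, so |(-8s - 11)/(s + 2) + 15/2| < ε.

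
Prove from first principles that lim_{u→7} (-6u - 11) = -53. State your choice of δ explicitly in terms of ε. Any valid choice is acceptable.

Suppose ε > 0. We need δ > 0 so that 0 < |u − 7| < δ implies |(-6u - 11) + 53| < ε.
|(-6u - 11) + 53| = |-6u + 42| = 6|u − 7|.
So 6|u − 7| < ε exactly when |u − 7| < ε/6.
Choosing δ = ε/6 gives |(-6u - 11) + 53| = 6|u − 7| < ε whenever |u − 7| < δ.

δ = ε/6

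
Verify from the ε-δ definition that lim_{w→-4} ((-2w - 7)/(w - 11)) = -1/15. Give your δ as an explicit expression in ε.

Let ε > 0. We want δ > 0 with 0 < |w + 4| < δ ⇒ |(-2w - 7)/(w - 11) + 1/15| < ε.
Combining over a common denominator, (-2w - 7)/(w - 11) + 1/15 = [(-2w - 7)·(-15) − 1·(w - 11)] / [(-15)·(w - 11)] = 29(w + 4) / ((-15)(w - 11)).
So |(-2w - 7)/(w - 11) + 1/15| = 29|w + 4| / (15·|w − 11|).
Require δ ≤ 15/2, so |w − 11| ≥ |-15| − |w + 4| > 15 − 15/2 = 15/2.
Hence |(-2w - 7)/(w - 11) + 1/15| < 29|w + 4|/(15·(15/2)) = (58/225)|w + 4|, which is < ε once |w + 4| < (225/58)ε.
Take δ = min(15/2, (225/58)ε). Then 0 < |w + 4| < δ forces both bounds, so |(-2w - 7)/(w - 11) + 1/15| < ε.

δ = min(15/2, (225/58)ε)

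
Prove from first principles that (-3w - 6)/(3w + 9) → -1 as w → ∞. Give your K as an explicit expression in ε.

Suppose ε > 0. We seek K > 0 such that w > K implies |(-3w - 6)/(3w + 9) + 1| < ε.
(-3w - 6)/(3w + 9) + 1 = (3(-3w - 6) − (-3)(3w + 9)) / (3(3w + 9)) = 9/(3(3w + 9)).
For w > 0 we have 3w + 9 > 3w, so |(-3w - 6)/(3w + 9) + 1| = 9/(3(3w + 9)) < 9/(3·3w) = 1/w.
Thus |(-3w - 6)/(3w + 9) + 1| < ε whenever w > 1/ε.
Take K = 1/ε. If w > K then |(-3w - 6)/(3w + 9) + 1| < 1/w < ε.

K = 1/ε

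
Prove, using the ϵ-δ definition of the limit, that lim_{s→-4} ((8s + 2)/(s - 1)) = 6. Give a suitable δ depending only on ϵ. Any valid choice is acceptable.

δ = min(5/2, (5/4)ϵ)

Suppose ϵ > 0. We want δ > 0 with 0 < |s + 4| < δ ⇒ |(8s + 2)/(s - 1) − 6| < ϵ.
Combining over a common denominator, (8s + 2)/(s - 1) − 6 = [(8s + 2)·(-5) − (-30)·(s - 1)] / [(-5)·(s - 1)] = -10(s + 4) / ((-5)(s - 1)).
So |(8s + 2)/(s - 1) − 6| = 10|s + 4| / (5·|s − 1|).
Require δ ≤ 5/2, so |s − 1| ≥ |-5| − |s + 4| > 5 − 5/2 = 5/2.
Hence |(8s + 2)/(s - 1) − 6| < 10|s + 4|/(5·(5/2)) = (4/5)|s + 4|, which is < ϵ once |s + 4| < (5/4)ϵ.
Take δ = min(5/2, (5/4)ϵ). Then 0 < |s + 4| < δ forces both bounds, so |(8s + 2)/(s - 1) − 6| < ϵ.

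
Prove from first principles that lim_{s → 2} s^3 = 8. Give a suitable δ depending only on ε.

δ = min(1, ε/19)

Suppose ε > 0. We seek δ > 0 with 0 < |s − 2| < δ ⇒ |s^3 − 8| < ε.
Factor: s^3 − 8 = (s − 2)(s^2 + 2s + 4), so |s^3 − 8| = |s − 2|·|s^2 + 2s + 4|.
Impose δ ≤ 1 so that |s| < 3; then |s^2 + 2s + 4| ≤ 19.
Hence |s^3 − 8| ≤ 19|s − 2|, which is < ε once |s − 2| < ε/19.
Take δ = min(1, ε/19). If 0 < |s − 2| < δ then both bounds hold and |s^3 − 8| ≤ 19|s − 2| < 19·(ε/19) = ε.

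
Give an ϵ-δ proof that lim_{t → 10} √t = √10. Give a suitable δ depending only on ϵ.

δ = min(10, √10·ϵ)

Let ϵ > 0. We want δ > 0 such that 0 < |t − 10| < δ implies |√t − √10| < ϵ.
Multiplying by the conjugate, |√t − √10| = |t − 10|/(√t + √10).
Restrict δ ≤ 10 so that |t − 10| < 10 forces t > 0, and then √t + √10 > √10.
Hence |√t − √10| < |t − 10|/√10, which is < ϵ once |t − 10| < √10·ϵ.
Take δ = min(10, √10·ϵ). If 0 < |t − 10| < δ then t > 0 and |√t − √10| < |t − 10|/√10 < ϵ.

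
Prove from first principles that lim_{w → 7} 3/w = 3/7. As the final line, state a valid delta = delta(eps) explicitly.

Suppose eps > 0. We seek delta > 0 such that 0 < |w − 7| < delta implies |3/w − (3/7)| < eps.
|3/w − (3/7)| = 3·|7 − w|/(7·|w|) = 3|w − 7|/(7|w|).
Restrict delta ≤ 7/2. Then |w − 7| < 7/2 gives |w| > 7/2, so 7|w| > 49/2.
Then |3/w − (3/7)| < 3|w − 7|/(49/2), which is < eps when |w − 7| < (49/6)eps.
Take delta = min(7/2, (49/6)eps). Then 0 < |w − 7| < delta gives both |w − 7| < 7/2 and |w − 7| < (49/6)eps, so |3/w − (3/7)| < eps.

delta = min(7/2, (49/6)eps)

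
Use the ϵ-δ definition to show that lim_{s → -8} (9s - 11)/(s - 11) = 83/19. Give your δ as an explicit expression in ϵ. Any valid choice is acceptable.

δ = min(19/2, (361/176)ϵ)

Suppose ϵ > 0. We want δ > 0 with 0 < |s + 8| < δ ⇒ |(9s - 11)/(s - 11) − (83/19)| < ϵ.
Combining over a common denominator, (9s - 11)/(s - 11) − (83/19) = [(9s - 11)·(-19) − (-83)·(s - 11)] / [(-19)·(s - 11)] = -88(s + 8) / ((-19)(s - 11)).
So |(9s - 11)/(s - 11) − (83/19)| = 88|s + 8| / (19·|s − 11|).
Require δ ≤ 19/2, so |s − 11| ≥ |-19| − |s + 8| > 19 − 19/2 = 19/2.
Hence |(9s - 11)/(s - 11) − (83/19)| < 88|s + 8|/(19·(19/2)) = (176/361)|s + 8|, which is < ϵ once |s + 8| < (361/176)ϵ.
Take δ = min(19/2, (361/176)ϵ). Then 0 < |s + 8| < δ forces both bounds, so |(9s - 11)/(s - 11) − (83/19)| < ϵ.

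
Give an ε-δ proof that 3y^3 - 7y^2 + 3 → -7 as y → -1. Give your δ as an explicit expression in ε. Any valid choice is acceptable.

Let ε > 0 be given. We want δ > 0 such that 0 < |y + 1| < δ implies |(3y^3 - 7y^2 + 3) + 7| < ε.
(3y^3 - 7y^2 + 3) + 7 = 3y^3 - 7y^2 + 10 = (y + 1)(3y^2 - 10y + 10).
So |(3y^3 - 7y^2 + 3) + 7| = |y + 1|·|3y^2 - 10y + 10|.
Require δ ≤ 1. Then |y + 1| < 1 gives |y| < 2, and by the triangle inequality |3y^2 - 10y + 10| ≤ 3·2^2 + 10·2 + 10 = 42.
Hence |(3y^3 - 7y^2 + 3) + 7| ≤ 42|y + 1| < ε provided |y + 1| < ε/42.
Take δ = min(1, ε/42). Then 0 < |y + 1| < δ gives both |y + 1| < 1 and |y + 1| < ε/42, so |(3y^3 - 7y^2 + 3) + 7| < ε.

δ = min(1, ε/42)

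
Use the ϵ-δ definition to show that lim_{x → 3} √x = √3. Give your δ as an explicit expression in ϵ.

δ = min(3, √3·ϵ)

Suppose ϵ > 0. We want δ > 0 such that 0 < |x − 3| < δ implies |√x − √3| < ϵ.
Rationalise: √x − √3 = (x − 3)/(√x + √3), so |√x − √3| = |x − 3|/(√x + √3).
Restrict δ ≤ 3 so that |x − 3| < 3 forces x > 0, and then √x + √3 > √3.
Hence |√x − √3| < |x − 3|/√3, which is < ϵ once |x − 3| < √3·ϵ.
Take δ = min(3, √3·ϵ). If 0 < |x − 3| < δ then x > 0 and |√x − √3| < |x − 3|/√3 < ϵ.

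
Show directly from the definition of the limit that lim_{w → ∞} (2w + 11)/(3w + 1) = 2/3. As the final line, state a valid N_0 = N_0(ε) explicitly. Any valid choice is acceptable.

N_0 = (31/9)/ε

Let ε > 0 be given. We seek N_0 > 0 such that w > N_0 implies |(2w + 11)/(3w + 1) − (2/3)| < ε.
(2w + 11)/(3w + 1) − (2/3) = (3(2w + 11) − 2(3w + 1)) / (3(3w + 1)) = 31/(3(3w + 1)).
For w > 0 we have 3w + 1 > 3w, so |(2w + 11)/(3w + 1) − (2/3)| = 31/(3(3w + 1)) < 31/(3·3w) = (31/9)/w.
Thus |(2w + 11)/(3w + 1) − (2/3)| < ε whenever w > (31/9)/ε.
Take N_0 = (31/9)/ε. If w > N_0 then |(2w + 11)/(3w + 1) − (2/3)| < (31/9)/w < ε.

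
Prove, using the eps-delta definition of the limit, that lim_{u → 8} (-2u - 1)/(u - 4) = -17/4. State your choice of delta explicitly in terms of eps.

delta = min(2, (8/9)eps)

Fix eps > 0. We want delta > 0 with 0 < |u − 8| < delta ⇒ |(-2u - 1)/(u - 4) + 17/4| < eps.
Combining over a common denominator, (-2u - 1)/(u - 4) + 17/4 = [(-2u - 1)·4 − (-17)·(u - 4)] / [4·(u - 4)] = 9(u − 8) / (4(u - 4)).
So |(-2u - 1)/(u - 4) + 17/4| = 9|u − 8| / (4·|u − 4|).
Restrict delta ≤ 2. Then |u − 8| < 2 gives |u − 4| = |(u − 8) + 4| ≥ 4 − 2 = 2.
Hence |(-2u - 1)/(u - 4) + 17/4| < 9|u − 8|/(4·2) = (9/8)|u − 8|, which is < eps once |u − 8| < (8/9)eps.
Take delta = min(2, (8/9)eps). Then 0 < |u − 8| < delta forces both bounds, so |(-2u - 1)/(u - 4) + 17/4| < eps.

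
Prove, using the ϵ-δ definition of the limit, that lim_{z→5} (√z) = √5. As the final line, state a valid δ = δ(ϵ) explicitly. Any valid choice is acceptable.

δ = min(5, √5·ϵ)

Suppose ϵ > 0. We want δ > 0 such that 0 < |z − 5| < δ implies |√z − √5| < ϵ.
Multiplying by the conjugate, |√z − √5| = |z − 5|/(√z + √5).
Restrict δ ≤ 5 so that |z − 5| < 5 forces z > 0, and then √z + √5 > √5.
Hence |√z − √5| < |z − 5|/√5, which is < ϵ once |z − 5| < √5·ϵ.
Take δ = min(5, √5·ϵ). If 0 < |z − 5| < δ then z > 0 and |√z − √5| < |z − 5|/√5 < ϵ.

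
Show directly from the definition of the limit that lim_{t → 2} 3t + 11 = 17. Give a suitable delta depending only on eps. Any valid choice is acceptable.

delta = eps/3

Suppose eps > 0. We need delta > 0 so that 0 < |t − 2| < delta implies |(3t + 11) − 17| < eps.
|(3t + 11) − 17| = |3t - 6| = 3|t − 2|.
Thus it suffices that |t − 2| < eps/3.
Take delta = eps/3. If 0 < |t − 2| < delta then |(3t + 11) − 17| = 3|t − 2| < 3·(eps/3) = eps.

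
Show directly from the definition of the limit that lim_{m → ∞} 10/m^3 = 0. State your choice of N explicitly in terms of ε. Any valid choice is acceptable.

N = (10/ε)^{1/3}

Fix ε > 0. For m ≥ 1, |10/m^3 − 0| = 10/m^3.
10/m^3 < ε ⇔ m^3 > 10/ε ⇔ m > (10/ε)^{1/3}.
Take N = (10/ε)^{1/3}. Then m > N implies 10/m^3 < ε.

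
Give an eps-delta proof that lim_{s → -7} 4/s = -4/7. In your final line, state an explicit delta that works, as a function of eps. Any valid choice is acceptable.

Suppose eps > 0. We seek delta > 0 such that 0 < |s + 7| < delta implies |4/s + 4/7| < eps.
|4/s + 4/7| = 4·|-7 − s|/(7·|s|) = 4|s + 7|/(7|s|).
Require delta ≤ 7/2 so that |s| > 7 − 7/2 = 7/2, hence 7|s| > 49/2.
Then |4/s + 4/7| < 4|s + 7|/(49/2), which is < eps when |s + 7| < (49/8)eps.
Take delta = min(7/2, (49/8)eps). Then 0 < |s + 7| < delta gives both |s + 7| < 7/2 and |s + 7| < (49/8)eps, so |4/s + 4/7| < eps.

delta = min(7/2, (49/8)eps)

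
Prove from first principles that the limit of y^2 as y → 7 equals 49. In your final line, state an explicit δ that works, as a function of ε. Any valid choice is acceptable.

Let ε > 0. We seek δ > 0 with 0 < |y − 7| < δ ⇒ |y^2 − 49| < ε.
Factor: y^2 − 49 = (y − 7)(y + 7), so |y^2 − 49| = |y − 7|·|y + 7|.
Impose δ ≤ 1 so that |y| < 8; then |y + 7| ≤ 15.
Hence |y^2 − 49| ≤ 15|y − 7|, which is < ε once |y − 7| < ε/15.
Take δ = min(1, ε/15). If 0 < |y − 7| < δ then both bounds hold and |y^2 − 49| ≤ 15|y − 7| < 15·(ε/15) = ε.

δ = min(1, ε/15)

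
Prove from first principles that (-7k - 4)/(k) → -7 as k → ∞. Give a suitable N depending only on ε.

N = 4/ε

Let ε > 0 be given. For k ≥ 1, |(-7k - 4)/(k) + 7| = |-4|/((k)) = 4/((k)).
Since k ≥ k for k ≥ 1, this is ≤ 4/(k) = 4/k.
So |(-7k - 4)/(k) + 7| < ε whenever k > 4/ε.
Take N = 4/ε. If k > N then |(-7k - 4)/(k) + 7| ≤ 4/k < ε.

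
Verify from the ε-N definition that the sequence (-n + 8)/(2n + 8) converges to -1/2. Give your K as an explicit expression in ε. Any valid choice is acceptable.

K = 6/ε

Fix ε > 0. For n ≥ 1, |(-n + 8)/(2n + 8) + 1/2| = |24|/(2(2n + 8)) = 24/(2(2n + 8)).
Since 2n + 8 ≥ 2n for n ≥ 1, this is ≤ 24/(2·2n) = 6/n.
So |(-n + 8)/(2n + 8) + 1/2| < ε whenever n > 6/ε.
Take K = 6/ε. If n > K then |(-n + 8)/(2n + 8) + 1/2| ≤ 6/n < ε.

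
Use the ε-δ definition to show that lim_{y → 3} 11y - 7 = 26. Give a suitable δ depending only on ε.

Let ε > 0 be given. We need δ > 0 so that 0 < |y − 3| < δ implies |(11y - 7) − 26| < ε.
Since (11y - 7) − 26 = 11(y − 3), we have |(11y - 7) − 26| = 11|y − 3|.
So 11|y − 3| < ε exactly when |y − 3| < ε/11.
Choosing δ = ε/11 gives |(11y - 7) − 26| = 11|y − 3| < ε whenever |y − 3| < δ.

δ = ε/11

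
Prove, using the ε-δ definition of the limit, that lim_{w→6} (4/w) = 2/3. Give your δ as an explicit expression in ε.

Suppose ε > 0. We seek δ > 0 such that 0 < |w − 6| < δ implies |4/w − (2/3)| < ε.
|4/w − (2/3)| = 4·|6 − w|/(6·|w|) = 4|w − 6|/(6|w|).
Require δ ≤ 3 so that |w| > 6 − 3 = 3, hence 6|w| > 18.
Then |4/w − (2/3)| < 4|w − 6|/18, which is < ε when |w − 6| < (9/2)ε.
Take δ = min(3, (9/2)ε). Then 0 < |w − 6| < δ gives both |w − 6| < 3 and |w − 6| < (9/2)ε, so |4/w − (2/3)| < ε.

δ = min(3, (9/2)ε)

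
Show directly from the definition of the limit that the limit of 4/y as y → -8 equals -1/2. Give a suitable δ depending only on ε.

δ = min(4, 8ε)

Fix ε > 0. We seek δ > 0 such that 0 < |y + 8| < δ implies |4/y + 1/2| < ε.
|4/y + 1/2| = 4·|-8 − y|/(8·|y|) = 4|y + 8|/(8|y|).
Restrict δ ≤ 4. Then |y + 8| < 4 gives |y| > 4, so 8|y| > 32.
Then |4/y + 1/2| < 4|y + 8|/32, which is < ε when |y + 8| < 8ε.
Take δ = min(4, 8ε). Then 0 < |y + 8| < δ gives both |y + 8| < 4 and |y + 8| < 8ε, so |4/y + 1/2| < ε.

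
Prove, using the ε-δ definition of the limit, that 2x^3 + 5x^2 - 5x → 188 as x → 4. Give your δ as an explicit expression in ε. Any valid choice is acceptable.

Fix ε > 0. We want δ > 0 such that 0 < |x − 4| < δ implies |(2x^3 + 5x^2 - 5x) − 188| < ε.
(2x^3 + 5x^2 - 5x) − 188 = 2x^3 + 5x^2 - 5x - 188 = (x − 4)(2x^2 + 13x + 47).
So |(2x^3 + 5x^2 - 5x) − 188| = |x − 4|·|2x^2 + 13x + 47|.
Require δ ≤ 1. Then |x − 4| < 1 gives |x| < 5, and by the triangle inequality |2x^2 + 13x + 47| ≤ 2·5^2 + 13·5 + 47 = 162.
Hence |(2x^3 + 5x^2 - 5x) − 188| ≤ 162|x − 4| < ε provided |x − 4| < ε/162.
Choosing δ = min(1, ε/162) ensures both conditions, hence |(2x^3 + 5x^2 - 5x) − 188| < ε.

δ = min(1, ε/162)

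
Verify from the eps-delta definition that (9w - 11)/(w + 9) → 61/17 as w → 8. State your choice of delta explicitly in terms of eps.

Fix eps > 0. We want delta > 0 with 0 < |w − 8| < delta ⇒ |(9w - 11)/(w + 9) − (61/17)| < eps.
Combining over a common denominator, (9w - 11)/(w + 9) − (61/17) = [(9w - 11)·17 − 61·(w + 9)] / [17·(w + 9)] = 92(w − 8) / (17(w + 9)).
So |(9w - 11)/(w + 9) − (61/17)| = 92|w − 8| / (17·|w + 9|).
Require delta ≤ 17/2, so |w + 9| ≥ |17| − |w − 8| > 17 − 17/2 = 17/2.
Hence |(9w - 11)/(w + 9) − (61/17)| < 92|w − 8|/(17·(17/2)) = (184/289)|w − 8|, which is < eps once |w − 8| < (289/184)eps.
Take delta = min(17/2, (289/184)eps). Then 0 < |w − 8| < delta forces both bounds, so |(9w - 11)/(w + 9) − (61/17)| < eps.

delta = min(17/2, (289/184)eps)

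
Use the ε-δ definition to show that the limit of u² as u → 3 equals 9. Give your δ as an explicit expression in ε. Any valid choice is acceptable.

Let ε > 0. We seek δ > 0 with 0 < |u − 3| < δ ⇒ |u² − 9| < ε.
Factor: u² − 9 = (u − 3)(u + 3), so |u² − 9| = |u − 3|·|u + 3|.
Restrict δ ≤ 1. Then |u − 3| < 1 gives |u| < 4, so by the triangle inequality |u + 3| ≤ 4 + 3 = 7.
Hence |u² − 9| ≤ 7|u − 3|, which is < ε once |u − 3| < ε/7.
Take δ = min(1, ε/7). If 0 < |u − 3| < δ then both bounds hold and |u² − 9| ≤ 7|u − 3| < 7·(ε/7) = ε.

δ = min(1, ε/7)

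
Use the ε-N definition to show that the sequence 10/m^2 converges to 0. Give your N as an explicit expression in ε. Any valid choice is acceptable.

N = (10/ε)^{1/2}

Fix ε > 0. For m ≥ 1, |10/m^2 − 0| = 10/m^2.
10/m^2 < ε ⇔ m^2 > 10/ε ⇔ m > (10/ε)^{1/2}.
Take N = (10/ε)^{1/2}. Then m > N implies 10/m^2 < ε.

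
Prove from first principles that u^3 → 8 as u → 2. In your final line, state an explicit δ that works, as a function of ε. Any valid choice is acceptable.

δ = min(1, ε/19)

Suppose ε > 0. We seek δ > 0 with 0 < |u − 2| < δ ⇒ |u^3 − 8| < ε.
Factor: u^3 − 8 = (u − 2)(u^2 + 2u + 4), so |u^3 − 8| = |u − 2|·|u^2 + 2u + 4|.
Restrict δ ≤ 1. Then |u − 2| < 1 gives |u| < 3, so by the triangle inequality |u^2 + 2u + 4| ≤ 3^2 + 2·3 + 4 = 19.
Hence |u^3 − 8| ≤ 19|u − 2|, which is < ε once |u − 2| < ε/19.
Take δ = min(1, ε/19). If 0 < |u − 2| < δ then both bounds hold and |u^3 − 8| ≤ 19|u − 2| < 19·(ε/19) = ε.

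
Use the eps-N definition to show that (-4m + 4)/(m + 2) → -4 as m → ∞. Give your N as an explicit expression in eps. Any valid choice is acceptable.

N = 12/eps

Fix eps > 0. For m ≥ 1, |(-4m + 4)/(m + 2) + 4| = |12|/((m + 2)) = 12/((m + 2)).
Since m + 2 ≥ m for m ≥ 1, this is ≤ 12/(m) = 12/m.
So |(-4m + 4)/(m + 2) + 4| < eps whenever m > 12/eps.
Take N = 12/eps. If m > N then |(-4m + 4)/(m + 2) + 4| ≤ 12/m < eps.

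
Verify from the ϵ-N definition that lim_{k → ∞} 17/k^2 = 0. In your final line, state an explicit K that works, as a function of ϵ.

Fix ϵ > 0. For k ≥ 1, |17/k^2 − 0| = 17/k^2.
17/k^2 < ϵ ⇔ k^2 > 17/ϵ ⇔ k > (17/ϵ)^{1/2}.
Take K = (17/ϵ)^{1/2}. Then k > K implies 17/k^2 < ϵ.

K = (17/ϵ)^{1/2}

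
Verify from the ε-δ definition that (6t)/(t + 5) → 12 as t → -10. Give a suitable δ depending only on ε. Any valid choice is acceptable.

δ = min(5/2, (5/12)ε)

Suppose ε > 0. We want δ > 0 with 0 < |t + 10| < δ ⇒ |(6t)/(t + 5) − 12| < ε.
Combining over a common denominator, (6t)/(t + 5) − 12 = [(6t)·(-5) − (-60)·(t + 5)] / [(-5)·(t + 5)] = 30(t + 10) / ((-5)(t + 5)).
So |(6t)/(t + 5) − 12| = 30|t + 10| / (5·|t + 5|).
Require δ ≤ 5/2, so |t + 5| ≥ |-5| − |t + 10| > 5 − 5/2 = 5/2.
Hence |(6t)/(t + 5) − 12| < 30|t + 10|/(5·(5/2)) = (12/5)|t + 10|, which is < ε once |t + 10| < (5/12)ε.
Take δ = min(5/2, (5/12)ε). Then 0 < |t + 10| < δ forces both bounds, so |(6t)/(t + 5) − 12| < ε.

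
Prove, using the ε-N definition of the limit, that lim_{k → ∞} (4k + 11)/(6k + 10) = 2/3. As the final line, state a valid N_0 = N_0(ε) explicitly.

N_0 = (13/18)/ε

Suppose ε > 0. For k ≥ 1, |(4k + 11)/(6k + 10) − (2/3)| = |26|/(6(6k + 10)) = 26/(6(6k + 10)).
Since 6k + 10 ≥ 6k for k ≥ 1, this is ≤ 26/(6·6k) = (13/18)/k.
So |(4k + 11)/(6k + 10) − (2/3)| < ε whenever k > (13/18)/ε.
Take N_0 = (13/18)/ε. If k > N_0 then |(4k + 11)/(6k + 10) − (2/3)| ≤ (13/18)/k < ε.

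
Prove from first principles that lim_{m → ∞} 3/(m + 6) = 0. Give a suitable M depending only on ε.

Fix ε > 0. For m ≥ 1, |3/(m + 6) − 0| = 3/(m + 6) ≤ 3/m.
We need 3/m < ε, i.e. m > 3/ε.
Take M = 3/ε. If m > M then |3/(m + 6)| ≤ 3/m < ε.

M = 3/ε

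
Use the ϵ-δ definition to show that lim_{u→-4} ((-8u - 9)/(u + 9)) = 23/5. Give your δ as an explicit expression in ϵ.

Let ϵ > 0 be given. We want δ > 0 with 0 < |u + 4| < δ ⇒ |(-8u - 9)/(u + 9) − (23/5)| < ϵ.
Combining over a common denominator, (-8u - 9)/(u + 9) − (23/5) = [(-8u - 9)·5 − 23·(u + 9)] / [5·(u + 9)] = -63(u + 4) / (5(u + 9)).
So |(-8u - 9)/(u + 9) − (23/5)| = 63|u + 4| / (5·|u + 9|).
Restrict δ ≤ 5/2. Then |u + 4| < 5/2 gives |u + 9| = |(u + 4) + 5| ≥ 5 − 5/2 = 5/2.
Hence |(-8u - 9)/(u + 9) − (23/5)| < 63|u + 4|/(5·(5/2)) = (126/25)|u + 4|, which is < ϵ once |u + 4| < (25/126)ϵ.
Take δ = min(5/2, (25/126)ϵ). Then 0 < |u + 4| < δ forces both bounds, so |(-8u - 9)/(u + 9) − (23/5)| < ϵ.

δ = min(5/2, (25/126)ϵ)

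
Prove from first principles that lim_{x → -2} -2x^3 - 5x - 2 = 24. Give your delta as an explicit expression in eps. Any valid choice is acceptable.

delta = min(1, eps/43)

Fix eps > 0. We want delta > 0 such that 0 < |x + 2| < delta implies |(-2x^3 - 5x - 2) − 24| < eps.
(-2x^3 - 5x - 2) − 24 = -2x^3 - 5x - 26 = (x + 2)(-2x^2 + 4x - 13).
So |(-2x^3 - 5x - 2) − 24| = |x + 2|·|-2x^2 + 4x - 13|.
Assume first that |x + 2| < 1, so |x| < 3. Then |-2x^2 + 4x - 13| ≤ 2·3^2 + 4·3 + 13 = 43.
Hence |(-2x^3 - 5x - 2) − 24| ≤ 43|x + 2| < eps provided |x + 2| < eps/43.
Choosing delta = min(1, eps/43) ensures both conditions, hence |(-2x^3 - 5x - 2) − 24| < eps.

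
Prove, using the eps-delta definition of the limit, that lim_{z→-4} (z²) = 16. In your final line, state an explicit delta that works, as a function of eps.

Fix eps > 0. We seek delta > 0 with 0 < |z + 4| < delta ⇒ |z² − 16| < eps.
Factor: z² − 16 = (z + 4)(z - 4), so |z² − 16| = |z + 4|·|z - 4|.
Restrict delta ≤ 2. Then |z + 4| < 2 gives |z| < 6, so by the triangle inequality |z - 4| ≤ 6 + 4 = 10.
Hence |z² − 16| ≤ 10|z + 4|, which is < eps once |z + 4| < eps/10.
Take delta = min(2, eps/10). If 0 < |z + 4| < delta then both bounds hold and |z² − 16| ≤ 10|z + 4| < 10·(eps/10) = eps.

delta = min(2, eps/10)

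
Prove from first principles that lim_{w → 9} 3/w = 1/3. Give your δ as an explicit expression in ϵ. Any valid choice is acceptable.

Fix ϵ > 0. We seek δ > 0 such that 0 < |w − 9| < δ implies |3/w − (1/3)| < ϵ.
|3/w − (1/3)| = 3·|9 − w|/(9·|w|) = 3|w − 9|/(9|w|).
Require δ ≤ 9/2 so that |w| > 9 − 9/2 = 9/2, hence 9|w| > 81/2.
Then |3/w − (1/3)| < 3|w − 9|/(81/2), which is < ϵ when |w − 9| < (27/2)ϵ.
Take δ = min(9/2, (27/2)ϵ). Then 0 < |w − 9| < δ gives both |w − 9| < 9/2 and |w − 9| < (27/2)ϵ, so |3/w − (1/3)| < ϵ.

δ = min(9/2, (27/2)ϵ)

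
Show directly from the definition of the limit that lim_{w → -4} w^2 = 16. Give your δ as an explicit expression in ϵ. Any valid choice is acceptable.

Let ϵ > 0. We seek δ > 0 with 0 < |w + 4| < δ ⇒ |w^2 − 16| < ϵ.
Factor: w^2 − 16 = (w + 4)(w - 4), so |w^2 − 16| = |w + 4|·|w - 4|.
Restrict δ ≤ 1. Then |w + 4| < 1 gives |w| < 5, so by the triangle inequality |w - 4| ≤ 5 + 4 = 9.
Hence |w^2 − 16| ≤ 9|w + 4|, which is < ϵ once |w + 4| < ϵ/9.
Take δ = min(1, ϵ/9). If 0 < |w + 4| < δ then both bounds hold and |w^2 − 16| ≤ 9|w + 4| < 9·(ϵ/9) = ϵ.

δ = min(1, ϵ/9)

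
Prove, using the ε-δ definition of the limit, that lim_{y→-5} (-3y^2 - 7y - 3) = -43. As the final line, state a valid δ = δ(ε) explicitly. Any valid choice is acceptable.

δ = min(1, ε/26)

Let ε > 0. We want δ > 0 such that 0 < |y + 5| < δ implies |(-3y^2 - 7y - 3) + 43| < ε.
(-3y^2 - 7y - 3) + 43 = -3y^2 - 7y + 40 = (y + 5)(-3y + 8).
So |(-3y^2 - 7y - 3) + 43| = |y + 5|·|-3y + 8|.
Require δ ≤ 1. Then |y + 5| < 1 gives |y| < 6, and by the triangle inequality |-3y + 8| ≤ 3·6 + 8 = 26.
Hence |(-3y^2 - 7y - 3) + 43| ≤ 26|y + 5| < ε provided |y + 5| < ε/26.
Take δ = min(1, ε/26). Then 0 < |y + 5| < δ gives both |y + 5| < 1 and |y + 5| < ε/26, so |(-3y^2 - 7y - 3) + 43| < ε.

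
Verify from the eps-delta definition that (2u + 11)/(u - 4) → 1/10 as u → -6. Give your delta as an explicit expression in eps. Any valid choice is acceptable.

Let eps > 0 be given. We want delta > 0 with 0 < |u + 6| < delta ⇒ |(2u + 11)/(u - 4) − (1/10)| < eps.
Combining over a common denominator, (2u + 11)/(u - 4) − (1/10) = [(2u + 11)·(-10) − (-1)·(u - 4)] / [(-10)·(u - 4)] = -19(u + 6) / ((-10)(u - 4)).
So |(2u + 11)/(u - 4) − (1/10)| = 19|u + 6| / (10·|u − 4|).
Require delta ≤ 5, so |u − 4| ≥ |-10| − |u + 6| > 10 − 5 = 5.
Hence |(2u + 11)/(u - 4) − (1/10)| < 19|u + 6|/(10·5) = (19/50)|u + 6|, which is < eps once |u + 6| < (50/19)eps.
Take delta = min(5, (50/19)eps). Then 0 < |u + 6| < delta forces both bounds, so |(2u + 11)/(u - 4) − (1/10)| < eps.

delta = min(5, (50/19)eps)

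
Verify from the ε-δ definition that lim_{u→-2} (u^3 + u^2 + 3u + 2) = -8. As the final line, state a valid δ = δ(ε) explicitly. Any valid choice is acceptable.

δ = min(1, ε/17)

Suppose ε > 0. We want δ > 0 such that 0 < |u + 2| < δ implies |(u^3 + u^2 + 3u + 2) + 8| < ε.
(u^3 + u^2 + 3u + 2) + 8 = u^3 + u^2 + 3u + 10 = (u + 2)(u^2 - u + 5).
So |(u^3 + u^2 + 3u + 2) + 8| = |u + 2|·|u^2 - u + 5|.
Require δ ≤ 1. Then |u + 2| < 1 gives |u| < 3, and by the triangle inequality |u^2 - u + 5| ≤ 3^2 + 3 + 5 = 17.
Hence |(u^3 + u^2 + 3u + 2) + 8| ≤ 17|u + 2| < ε provided |u + 2| < ε/17.
Take δ = min(1, ε/17). Then 0 < |u + 2| < δ gives both |u + 2| < 1 and |u + 2| < ε/17, so |(u^3 + u^2 + 3u + 2) + 8| < ε.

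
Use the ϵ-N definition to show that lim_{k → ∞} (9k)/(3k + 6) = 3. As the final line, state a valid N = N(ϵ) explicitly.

N = 6/ϵ

Let ϵ > 0 be given. For k ≥ 1, |(9k)/(3k + 6) − 3| = |-54|/(3(3k + 6)) = 54/(3(3k + 6)).
Since 3k + 6 ≥ 3k for k ≥ 1, this is ≤ 54/(3·3k) = 6/k.
So |(9k)/(3k + 6) − 3| < ϵ whenever k > 6/ϵ.
Take N = 6/ϵ. If k > N then |(9k)/(3k + 6) − 3| ≤ 6/k < ϵ.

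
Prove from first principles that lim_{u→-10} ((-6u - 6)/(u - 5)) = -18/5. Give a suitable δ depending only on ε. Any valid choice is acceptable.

δ = min(15/2, (25/8)ε)

Let ε > 0. We want δ > 0 with 0 < |u + 10| < δ ⇒ |(-6u - 6)/(u - 5) + 18/5| < ε.
Combining over a common denominator, (-6u - 6)/(u - 5) + 18/5 = [(-6u - 6)·(-15) − 54·(u - 5)] / [(-15)·(u - 5)] = 36(u + 10) / ((-15)(u - 5)).
So |(-6u - 6)/(u - 5) + 18/5| = 36|u + 10| / (15·|u − 5|).
Require δ ≤ 15/2, so |u − 5| ≥ |-15| − |u + 10| > 15 − 15/2 = 15/2.
Hence |(-6u - 6)/(u - 5) + 18/5| < 36|u + 10|/(15·(15/2)) = (8/25)|u + 10|, which is < ε once |u + 10| < (25/8)ε.
Take δ = min(15/2, (25/8)ε). Then 0 < |u + 10| < δ forces both bounds, so |(-6u - 6)/(u - 5) + 18/5| < ε.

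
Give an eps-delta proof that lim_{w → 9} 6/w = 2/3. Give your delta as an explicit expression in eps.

delta = min(9/2, (27/4)eps)

Let eps > 0 be given. We seek delta > 0 such that 0 < |w − 9| < delta implies |6/w − (2/3)| < eps.
|6/w − (2/3)| = 6·|9 − w|/(9·|w|) = 6|w − 9|/(9|w|).
Restrict delta ≤ 9/2. Then |w − 9| < 9/2 gives |w| > 9/2, so 9|w| > 81/2.
Then |6/w − (2/3)| < 6|w − 9|/(81/2), which is < eps when |w − 9| < (27/4)eps.
Take delta = min(9/2, (27/4)eps). Then 0 < |w − 9| < delta gives both |w − 9| < 9/2 and |w − 9| < (27/4)eps, so |6/w − (2/3)| < eps.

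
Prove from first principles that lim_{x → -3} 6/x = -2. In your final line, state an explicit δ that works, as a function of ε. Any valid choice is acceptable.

Suppose ε > 0. We seek δ > 0 such that 0 < |x + 3| < δ implies |6/x + 2| < ε.
|6/x + 2| = 6·|-3 − x|/(3·|x|) = 6|x + 3|/(3|x|).
Require δ ≤ 3/2 so that |x| > 3 − 3/2 = 3/2, hence 3|x| > 9/2.
Then |6/x + 2| < 6|x + 3|/(9/2), which is < ε when |x + 3| < (3/4)ε.
Take δ = min(3/2, (3/4)ε). Then 0 < |x + 3| < δ gives both |x + 3| < 3/2 and |x + 3| < (3/4)ε, so |6/x + 2| < ε.

δ = min(3/2, (3/4)ε)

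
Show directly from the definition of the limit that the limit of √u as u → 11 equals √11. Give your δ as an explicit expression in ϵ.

δ = min(11, √11·ϵ)

Fix ϵ > 0. We want δ > 0 such that 0 < |u − 11| < δ implies |√u − √11| < ϵ.
Rationalise: √u − √11 = (u − 11)/(√u + √11), so |√u − √11| = |u − 11|/(√u + √11).
Restrict δ ≤ 11 so that |u − 11| < 11 forces u > 0, and then √u + √11 > √11.
Hence |√u − √11| < |u − 11|/√11, which is < ϵ once |u − 11| < √11·ϵ.
Take δ = min(11, √11·ϵ). If 0 < |u − 11| < δ then u > 0 and |√u − √11| < |u − 11|/√11 < ϵ.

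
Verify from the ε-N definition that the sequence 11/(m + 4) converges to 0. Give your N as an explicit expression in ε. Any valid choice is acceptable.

Let ε > 0. For m ≥ 1, |11/(m + 4) − 0| = 11/(m + 4) ≤ 11/m.
We need 11/m < ε, i.e. m > 11/ε.
Take N = 11/ε. If m > N then |11/(m + 4)| ≤ 11/m < ε.

N = 11/ε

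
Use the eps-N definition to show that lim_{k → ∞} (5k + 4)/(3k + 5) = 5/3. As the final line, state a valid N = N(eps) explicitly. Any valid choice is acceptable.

Fix eps > 0. For k ≥ 1, |(5k + 4)/(3k + 5) − (5/3)| = |-13|/(3(3k + 5)) = 13/(3(3k + 5)).
Since 3k + 5 ≥ 3k for k ≥ 1, this is ≤ 13/(3·3k) = (13/9)/k.
So |(5k + 4)/(3k + 5) − (5/3)| < eps whenever k > (13/9)/eps.
Take N = (13/9)/eps. If k > N then |(5k + 4)/(3k + 5) − (5/3)| ≤ (13/9)/k < eps.

N = (13/9)/eps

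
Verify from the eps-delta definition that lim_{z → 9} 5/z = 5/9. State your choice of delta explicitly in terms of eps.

Let eps > 0. We seek delta > 0 such that 0 < |z − 9| < delta implies |5/z − (5/9)| < eps.
|5/z − (5/9)| = 5·|9 − z|/(9·|z|) = 5|z − 9|/(9|z|).
Restrict delta ≤ 9/2. Then |z − 9| < 9/2 gives |z| > 9/2, so 9|z| > 81/2.
Then |5/z − (5/9)| < 5|z − 9|/(81/2), which is < eps when |z − 9| < (81/10)eps.
Take delta = min(9/2, (81/10)eps). Then 0 < |z − 9| < delta gives both |z − 9| < 9/2 and |z − 9| < (81/10)eps, so |5/z − (5/9)| < eps.

delta = min(9/2, (81/10)eps)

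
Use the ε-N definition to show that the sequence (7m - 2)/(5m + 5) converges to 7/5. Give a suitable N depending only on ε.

Fix ε > 0. For m ≥ 1, |(7m - 2)/(5m + 5) − (7/5)| = |-45|/(5(5m + 5)) = 45/(5(5m + 5)).
Since 5m + 5 ≥ 5m for m ≥ 1, this is ≤ 45/(5·5m) = (9/5)/m.
So |(7m - 2)/(5m + 5) − (7/5)| < ε whenever m > (9/5)/ε.
Take N = (9/5)/ε. If m > N then |(7m - 2)/(5m + 5) − (7/5)| ≤ (9/5)/m < ε.

N = (9/5)/ε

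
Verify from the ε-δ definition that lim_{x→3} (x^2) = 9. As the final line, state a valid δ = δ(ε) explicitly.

Suppose ε > 0. We seek δ > 0 with 0 < |x − 3| < δ ⇒ |x^2 − 9| < ε.
Factor: x^2 − 9 = (x − 3)(x + 3), so |x^2 − 9| = |x − 3|·|x + 3|.
Impose δ ≤ 1 so that |x| < 4; then |x + 3| ≤ 7.
Hence |x^2 − 9| ≤ 7|x − 3|, which is < ε once |x − 3| < ε/7.
Take δ = min(1, ε/7). If 0 < |x − 3| < δ then both bounds hold and |x^2 − 9| ≤ 7|x − 3| < 7·(ε/7) = ε.

δ = min(1, ε/7)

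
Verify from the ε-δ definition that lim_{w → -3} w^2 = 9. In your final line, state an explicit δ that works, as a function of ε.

δ = min(1, ε/7)

Fix ε > 0. We seek δ > 0 with 0 < |w + 3| < δ ⇒ |w^2 − 9| < ε.
Factor: w^2 − 9 = (w + 3)(w - 3), so |w^2 − 9| = |w + 3|·|w - 3|.
Impose δ ≤ 1 so that |w| < 4; then |w - 3| ≤ 7.
Hence |w^2 − 9| ≤ 7|w + 3|, which is < ε once |w + 3| < ε/7.
Take δ = min(1, ε/7). If 0 < |w + 3| < δ then both bounds hold and |w^2 − 9| ≤ 7|w + 3| < 7·(ε/7) = ε.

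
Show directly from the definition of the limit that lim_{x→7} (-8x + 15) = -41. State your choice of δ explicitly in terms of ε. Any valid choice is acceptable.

Let ε > 0 be given. We need δ > 0 so that 0 < |x − 7| < δ implies |(-8x + 15) + 41| < ε.
Since (-8x + 15) + 41 = -8(x − 7), we have |(-8x + 15) + 41| = 8|x − 7|.
So 8|x − 7| < ε exactly when |x − 7| < ε/8.
Take δ = ε/8. If 0 < |x − 7| < δ then |(-8x + 15) + 41| = 8|x − 7| < 8·(ε/8) = ε.

δ = ε/8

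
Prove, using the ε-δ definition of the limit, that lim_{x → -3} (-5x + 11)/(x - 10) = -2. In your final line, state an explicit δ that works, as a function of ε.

Fix ε > 0. We want δ > 0 with 0 < |x + 3| < δ ⇒ |(-5x + 11)/(x - 10) + 2| < ε.
Combining over a common denominator, (-5x + 11)/(x - 10) + 2 = [(-5x + 11)·(-13) − 26·(x - 10)] / [(-13)·(x - 10)] = 39(x + 3) / ((-13)(x - 10)).
So |(-5x + 11)/(x - 10) + 2| = 39|x + 3| / (13·|x − 10|).
Require δ ≤ 13/2, so |x − 10| ≥ |-13| − |x + 3| > 13 − 13/2 = 13/2.
Hence |(-5x + 11)/(x - 10) + 2| < 39|x + 3|/(13·(13/2)) = (6/13)|x + 3|, which is < ε once |x + 3| < (13/6)ε.
Take δ = min(13/2, (13/6)ε). Then 0 < |x + 3| < δ forces both bounds, so |(-5x + 11)/(x - 10) + 2| < ε.

δ = min(13/2, (13/6)ε)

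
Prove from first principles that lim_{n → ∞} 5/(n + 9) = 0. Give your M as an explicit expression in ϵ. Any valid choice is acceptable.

Let ϵ > 0. For n ≥ 1, |5/(n + 9) − 0| = 5/(n + 9) ≤ 5/n.
We need 5/n < ϵ, i.e. n > 5/ϵ.
Take M = 5/ϵ. If n > M then |5/(n + 9)| ≤ 5/n < ϵ.

M = 5/ϵ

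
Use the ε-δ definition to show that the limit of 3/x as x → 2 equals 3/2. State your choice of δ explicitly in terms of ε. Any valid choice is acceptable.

Fix ε > 0. We seek δ > 0 such that 0 < |x − 2| < δ implies |3/x − (3/2)| < ε.
|3/x − (3/2)| = 3·|2 − x|/(2·|x|) = 3|x − 2|/(2|x|).
Require δ ≤ 1 so that |x| > 2 − 1 = 1, hence 2|x| > 2.
Then |3/x − (3/2)| < 3|x − 2|/2, which is < ε when |x − 2| < (2/3)ε.
Take δ = min(1, (2/3)ε). Then 0 < |x − 2| < δ gives both |x − 2| < 1 and |x − 2| < (2/3)ε, so |3/x − (3/2)| < ε.

δ = min(1, (2/3)ε)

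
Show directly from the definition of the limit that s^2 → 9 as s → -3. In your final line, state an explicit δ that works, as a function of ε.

δ = min(1, ε/7)

Suppose ε > 0. We seek δ > 0 with 0 < |s + 3| < δ ⇒ |s^2 − 9| < ε.
Factor: s^2 − 9 = (s + 3)(s - 3), so |s^2 − 9| = |s + 3|·|s - 3|.
Restrict δ ≤ 1. Then |s + 3| < 1 gives |s| < 4, so by the triangle inequality |s - 3| ≤ 4 + 3 = 7.
Hence |s^2 − 9| ≤ 7|s + 3|, which is < ε once |s + 3| < ε/7.
Take δ = min(1, ε/7). If 0 < |s + 3| < δ then both bounds hold and |s^2 − 9| ≤ 7|s + 3| < 7·(ε/7) = ε.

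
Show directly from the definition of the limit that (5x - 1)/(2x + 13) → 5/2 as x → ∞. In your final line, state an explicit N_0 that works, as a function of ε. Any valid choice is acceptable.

N_0 = (67/4)/ε

Fix ε > 0. We seek N_0 > 0 such that x > N_0 implies |(5x - 1)/(2x + 13) − (5/2)| < ε.
(5x - 1)/(2x + 13) − (5/2) = (2(5x - 1) − 5(2x + 13)) / (2(2x + 13)) = -67/(2(2x + 13)).
For x > 0 we have 2x + 13 > 2x, so |(5x - 1)/(2x + 13) − (5/2)| = 67/(2(2x + 13)) < 67/(2·2x) = (67/4)/x.
Thus |(5x - 1)/(2x + 13) − (5/2)| < ε whenever x > (67/4)/ε.
Take N_0 = (67/4)/ε. If x > N_0 then |(5x - 1)/(2x + 13) − (5/2)| < (67/4)/x < ε.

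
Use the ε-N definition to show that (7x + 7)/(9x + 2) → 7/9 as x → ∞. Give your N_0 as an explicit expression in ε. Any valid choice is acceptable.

N_0 = (49/81)/ε

Let ε > 0. We seek N_0 > 0 such that x > N_0 implies |(7x + 7)/(9x + 2) − (7/9)| < ε.
(7x + 7)/(9x + 2) − (7/9) = (9(7x + 7) − 7(9x + 2)) / (9(9x + 2)) = 49/(9(9x + 2)).
For x > 0 we have 9x + 2 > 9x, so |(7x + 7)/(9x + 2) − (7/9)| = 49/(9(9x + 2)) < 49/(9·9x) = (49/81)/x.
Thus |(7x + 7)/(9x + 2) − (7/9)| < ε whenever x > (49/81)/ε.
Take N_0 = (49/81)/ε. If x > N_0 then |(7x + 7)/(9x + 2) − (7/9)| < (49/81)/x < ε.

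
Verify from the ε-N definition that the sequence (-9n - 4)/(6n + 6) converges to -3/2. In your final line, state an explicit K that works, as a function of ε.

K = (5/6)/ε

Let ε > 0. For n ≥ 1, |(-9n - 4)/(6n + 6) + 3/2| = |30|/(6(6n + 6)) = 30/(6(6n + 6)).
Since 6n + 6 ≥ 6n for n ≥ 1, this is ≤ 30/(6·6n) = (5/6)/n.
So |(-9n - 4)/(6n + 6) + 3/2| < ε whenever n > (5/6)/ε.
Take K = (5/6)/ε. If n > K then |(-9n - 4)/(6n + 6) + 3/2| ≤ (5/6)/n < ε.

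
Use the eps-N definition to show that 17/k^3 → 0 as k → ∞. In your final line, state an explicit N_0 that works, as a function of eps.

Let eps > 0 be given. For k ≥ 1, |17/k^3 − 0| = 17/k^3.
17/k^3 < eps ⇔ k^3 > 17/eps ⇔ k > (17/eps)^{1/3}.
Take N_0 = (17/eps)^{1/3}. Then k > N_0 implies 17/k^3 < eps.

N_0 = (17/eps)^{1/3}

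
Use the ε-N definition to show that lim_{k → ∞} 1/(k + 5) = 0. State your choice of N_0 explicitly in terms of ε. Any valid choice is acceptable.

Let ε > 0. For k ≥ 1, |1/(k + 5) − 0| = 1/(k + 5) ≤ 1/k.
We need 1/k < ε, i.e. k > 1/ε.
Take N_0 = 1/ε. If k > N_0 then |1/(k + 5)| ≤ 1/k < ε.

N_0 = 1/ε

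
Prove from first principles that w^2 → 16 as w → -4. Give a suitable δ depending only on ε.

Fix ε > 0. We seek δ > 0 with 0 < |w + 4| < δ ⇒ |w^2 − 16| < ε.
Factor: w^2 − 16 = (w + 4)(w - 4), so |w^2 − 16| = |w + 4|·|w - 4|.
Impose δ ≤ 1 so that |w| < 5; then |w - 4| ≤ 9.
Hence |w^2 − 16| ≤ 9|w + 4|, which is < ε once |w + 4| < ε/9.
Take δ = min(1, ε/9). If 0 < |w + 4| < δ then both bounds hold and |w^2 − 16| ≤ 9|w + 4| < 9·(ε/9) = ε.

δ = min(1, ε/9)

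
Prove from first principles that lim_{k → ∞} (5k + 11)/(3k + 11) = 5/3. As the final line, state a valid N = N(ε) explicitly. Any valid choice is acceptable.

N = (22/9)/ε

Let ε > 0. For k ≥ 1, |(5k + 11)/(3k + 11) − (5/3)| = |-22|/(3(3k + 11)) = 22/(3(3k + 11)).
Since 3k + 11 ≥ 3k for k ≥ 1, this is ≤ 22/(3·3k) = (22/9)/k.
So |(5k + 11)/(3k + 11) − (5/3)| < ε whenever k > (22/9)/ε.
Take N = (22/9)/ε. If k > N then |(5k + 11)/(3k + 11) − (5/3)| ≤ (22/9)/k < ε.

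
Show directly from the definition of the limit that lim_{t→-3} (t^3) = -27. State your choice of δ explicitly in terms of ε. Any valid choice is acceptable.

Let ε > 0 be given. We seek δ > 0 with 0 < |t + 3| < δ ⇒ |t^3 + 27| < ε.
Factor: t^3 + 27 = (t + 3)(t^2 - 3t + 9), so |t^3 + 27| = |t + 3|·|t^2 - 3t + 9|.
Restrict δ ≤ 1. Then |t + 3| < 1 gives |t| < 4, so by the triangle inequality |t^2 - 3t + 9| ≤ 4^2 + 3·4 + 9 = 37.
Hence |t^3 + 27| ≤ 37|t + 3|, which is < ε once |t + 3| < ε/37.
Take δ = min(1, ε/37). If 0 < |t + 3| < δ then both bounds hold and |t^3 + 27| ≤ 37|t + 3| < 37·(ε/37) = ε.

δ = min(1, ε/37)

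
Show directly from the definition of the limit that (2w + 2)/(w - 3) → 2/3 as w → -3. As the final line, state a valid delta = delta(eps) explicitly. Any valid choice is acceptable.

delta = min(3, (9/4)eps)

Let eps > 0 be given. We want delta > 0 with 0 < |w + 3| < delta ⇒ |(2w + 2)/(w - 3) − (2/3)| < eps.
Combining over a common denominator, (2w + 2)/(w - 3) − (2/3) = [(2w + 2)·(-6) − (-4)·(w - 3)] / [(-6)·(w - 3)] = -8(w + 3) / ((-6)(w - 3)).
So |(2w + 2)/(w - 3) − (2/3)| = 8|w + 3| / (6·|w − 3|).
Restrict delta ≤ 3. Then |w + 3| < 3 gives |w − 3| = |(w + 3) + (-6)| ≥ 6 − 3 = 3.
Hence |(2w + 2)/(w - 3) − (2/3)| < 8|w + 3|/(6·3) = (4/9)|w + 3|, which is < eps once |w + 3| < (9/4)eps.
Take delta = min(3, (9/4)eps). Then 0 < |w + 3| < delta forces both bounds, so |(2w + 2)/(w - 3) − (2/3)| < eps.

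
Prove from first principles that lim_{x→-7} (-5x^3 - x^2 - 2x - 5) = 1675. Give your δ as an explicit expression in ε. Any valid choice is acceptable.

δ = min(1, ε/832)

Suppose ε > 0. We want δ > 0 such that 0 < |x + 7| < δ implies |(-5x^3 - x^2 - 2x - 5) − 1675| < ε.
(-5x^3 - x^2 - 2x - 5) − 1675 = -5x^3 - x^2 - 2x - 1680 = (x + 7)(-5x^2 + 34x - 240).
So |(-5x^3 - x^2 - 2x - 5) − 1675| = |x + 7|·|-5x^2 + 34x - 240|.
Require δ ≤ 1. Then |x + 7| < 1 gives |x| < 8, and by the triangle inequality |-5x^2 + 34x - 240| ≤ 5·8^2 + 34·8 + 240 = 832.
Hence |(-5x^3 - x^2 - 2x - 5) − 1675| ≤ 832|x + 7| < ε provided |x + 7| < ε/832.
Choosing δ = min(1, ε/832) ensures both conditions, hence |(-5x^3 - x^2 - 2x - 5) − 1675| < ε.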